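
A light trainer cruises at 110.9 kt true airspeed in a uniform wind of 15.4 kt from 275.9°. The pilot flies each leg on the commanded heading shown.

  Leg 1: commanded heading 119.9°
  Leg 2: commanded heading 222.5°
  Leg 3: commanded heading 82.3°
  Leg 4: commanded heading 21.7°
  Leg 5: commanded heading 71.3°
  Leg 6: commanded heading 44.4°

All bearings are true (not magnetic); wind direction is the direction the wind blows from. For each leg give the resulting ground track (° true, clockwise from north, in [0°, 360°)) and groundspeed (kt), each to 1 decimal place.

Leg 1: heading 119.9°; drift -2.9° → track 117.0°, groundspeed 125.1 kt
Leg 2: heading 222.5°; drift -6.9° → track 215.6°, groundspeed 102.5 kt
Leg 3: heading 82.3°; drift +1.6° → track 83.9°, groundspeed 125.9 kt
Leg 4: heading 21.7°; drift +7.3° → track 29.0°, groundspeed 116.0 kt
Leg 5: heading 71.3°; drift +2.9° → track 74.2°, groundspeed 125.1 kt
Leg 6: heading 44.4°; drift +5.7° → track 50.1°, groundspeed 121.1 kt

Leg 1: track=117.0°, groundspeed=125.1 kt
Leg 2: track=215.6°, groundspeed=102.5 kt
Leg 3: track=83.9°, groundspeed=125.9 kt
Leg 4: track=29.0°, groundspeed=116.0 kt
Leg 5: track=74.2°, groundspeed=125.1 kt
Leg 6: track=50.1°, groundspeed=121.1 kt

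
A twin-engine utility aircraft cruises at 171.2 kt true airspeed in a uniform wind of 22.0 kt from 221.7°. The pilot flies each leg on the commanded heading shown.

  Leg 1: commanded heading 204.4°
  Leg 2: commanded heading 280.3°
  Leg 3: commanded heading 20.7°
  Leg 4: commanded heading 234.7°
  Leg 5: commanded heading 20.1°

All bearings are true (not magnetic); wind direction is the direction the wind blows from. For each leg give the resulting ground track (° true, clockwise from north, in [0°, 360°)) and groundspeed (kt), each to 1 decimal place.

Leg 1: track=201.9°, groundspeed=150.3 kt
Leg 2: track=287.0°, groundspeed=160.8 kt
Leg 3: track=23.1°, groundspeed=191.9 kt
Leg 4: track=236.6°, groundspeed=149.8 kt
Leg 5: track=22.5°, groundspeed=191.8 kt

Leg 1: heading 204.4°; drift -2.5° → track 201.9°, groundspeed 150.3 kt
Leg 2: heading 280.3°; drift +6.7° → track 287.0°, groundspeed 160.8 kt
Leg 3: heading 20.7°; drift +2.4° → track 23.1°, groundspeed 191.9 kt
Leg 4: heading 234.7°; drift +1.9° → track 236.6°, groundspeed 149.8 kt
Leg 5: heading 20.1°; drift +2.4° → track 22.5°, groundspeed 191.8 kt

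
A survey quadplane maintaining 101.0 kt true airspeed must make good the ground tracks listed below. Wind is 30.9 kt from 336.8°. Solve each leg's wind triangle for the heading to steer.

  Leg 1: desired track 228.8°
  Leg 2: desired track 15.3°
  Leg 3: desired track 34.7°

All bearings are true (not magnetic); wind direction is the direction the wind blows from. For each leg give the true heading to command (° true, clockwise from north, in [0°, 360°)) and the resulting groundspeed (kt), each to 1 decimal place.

Leg 1: heading=245.7°, groundspeed=106.2 kt
Leg 2: heading=4.3°, groundspeed=75.0 kt
Leg 3: heading=19.7°, groundspeed=81.1 kt

Leg 1: desired track 228.8°; wind correction +16.9° → command heading 245.7°, groundspeed 106.2 kt
Leg 2: desired track 15.3°; wind correction -11.0° → command heading 4.3°, groundspeed 75.0 kt
Leg 3: desired track 34.7°; wind correction -15.0° → command heading 19.7°, groundspeed 81.1 kt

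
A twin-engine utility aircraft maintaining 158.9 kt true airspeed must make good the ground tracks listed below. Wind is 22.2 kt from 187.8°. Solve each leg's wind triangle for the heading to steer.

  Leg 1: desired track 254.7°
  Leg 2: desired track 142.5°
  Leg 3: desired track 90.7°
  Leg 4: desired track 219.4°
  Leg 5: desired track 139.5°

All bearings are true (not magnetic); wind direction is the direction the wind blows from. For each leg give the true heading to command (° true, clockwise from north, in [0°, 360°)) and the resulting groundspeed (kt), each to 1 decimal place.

Leg 1: heading=247.3°, groundspeed=148.9 kt
Leg 2: heading=148.2°, groundspeed=142.5 kt
Leg 3: heading=98.7°, groundspeed=160.1 kt
Leg 4: heading=215.2°, groundspeed=139.6 kt
Leg 5: heading=145.5°, groundspeed=143.3 kt

Leg 1: desired track 254.7°; wind correction -7.4° → command heading 247.3°, groundspeed 148.9 kt
Leg 2: desired track 142.5°; wind correction +5.7° → command heading 148.2°, groundspeed 142.5 kt
Leg 3: desired track 90.7°; wind correction +8.0° → command heading 98.7°, groundspeed 160.1 kt
Leg 4: desired track 219.4°; wind correction -4.2° → command heading 215.2°, groundspeed 139.6 kt
Leg 5: desired track 139.5°; wind correction +6.0° → command heading 145.5°, groundspeed 143.3 kt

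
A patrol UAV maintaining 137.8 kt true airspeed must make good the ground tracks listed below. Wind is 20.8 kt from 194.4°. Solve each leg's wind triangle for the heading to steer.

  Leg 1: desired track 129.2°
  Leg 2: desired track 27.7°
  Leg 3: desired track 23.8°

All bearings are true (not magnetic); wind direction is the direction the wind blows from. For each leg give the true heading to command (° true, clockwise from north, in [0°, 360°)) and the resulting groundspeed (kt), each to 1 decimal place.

Leg 1: heading=137.1°, groundspeed=127.8 kt
Leg 2: heading=29.7°, groundspeed=158.0 kt
Leg 3: heading=25.2°, groundspeed=158.3 kt

Leg 1: desired track 129.2°; wind correction +7.9° → command heading 137.1°, groundspeed 127.8 kt
Leg 2: desired track 27.7°; wind correction +2.0° → command heading 29.7°, groundspeed 158.0 kt
Leg 3: desired track 23.8°; wind correction +1.4° → command heading 25.2°, groundspeed 158.3 kt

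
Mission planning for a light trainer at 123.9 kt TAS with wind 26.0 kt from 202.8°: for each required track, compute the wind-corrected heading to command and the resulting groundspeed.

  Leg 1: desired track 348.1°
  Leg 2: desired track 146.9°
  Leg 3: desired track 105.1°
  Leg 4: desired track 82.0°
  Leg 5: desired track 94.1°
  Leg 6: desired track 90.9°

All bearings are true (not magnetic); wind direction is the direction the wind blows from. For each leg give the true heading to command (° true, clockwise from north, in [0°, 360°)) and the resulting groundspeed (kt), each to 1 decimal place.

Leg 1: desired track 348.1°; wind correction -6.9° → command heading 341.2°, groundspeed 144.4 kt
Leg 2: desired track 146.9°; wind correction +10.0° → command heading 156.9°, groundspeed 107.4 kt
Leg 3: desired track 105.1°; wind correction +12.0° → command heading 117.1°, groundspeed 124.7 kt
Leg 4: desired track 82.0°; wind correction +10.4° → command heading 92.4°, groundspeed 135.2 kt
Leg 5: desired track 94.1°; wind correction +11.5° → command heading 105.6°, groundspeed 129.8 kt
Leg 6: desired track 90.9°; wind correction +11.2° → command heading 102.1°, groundspeed 131.2 kt

Leg 1: heading=341.2°, groundspeed=144.4 kt
Leg 2: heading=156.9°, groundspeed=107.4 kt
Leg 3: heading=117.1°, groundspeed=124.7 kt
Leg 4: heading=92.4°, groundspeed=135.2 kt
Leg 5: heading=105.6°, groundspeed=129.8 kt
Leg 6: heading=102.1°, groundspeed=131.2 kt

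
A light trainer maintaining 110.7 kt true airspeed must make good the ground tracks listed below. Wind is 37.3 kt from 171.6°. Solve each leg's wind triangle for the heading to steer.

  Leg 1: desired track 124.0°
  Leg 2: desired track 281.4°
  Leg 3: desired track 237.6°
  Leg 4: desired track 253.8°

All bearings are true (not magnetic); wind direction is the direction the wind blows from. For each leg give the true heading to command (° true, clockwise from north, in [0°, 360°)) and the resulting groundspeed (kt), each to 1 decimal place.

Leg 1: desired track 124.0°; wind correction +14.4° → command heading 138.4°, groundspeed 82.1 kt
Leg 2: desired track 281.4°; wind correction -18.5° → command heading 262.9°, groundspeed 117.6 kt
Leg 3: desired track 237.6°; wind correction -17.9° → command heading 219.7°, groundspeed 90.2 kt
Leg 4: desired track 253.8°; wind correction -19.5° → command heading 234.3°, groundspeed 99.3 kt

Leg 1: heading=138.4°, groundspeed=82.1 kt
Leg 2: heading=262.9°, groundspeed=117.6 kt
Leg 3: heading=219.7°, groundspeed=90.2 kt
Leg 4: heading=234.3°, groundspeed=99.3 kt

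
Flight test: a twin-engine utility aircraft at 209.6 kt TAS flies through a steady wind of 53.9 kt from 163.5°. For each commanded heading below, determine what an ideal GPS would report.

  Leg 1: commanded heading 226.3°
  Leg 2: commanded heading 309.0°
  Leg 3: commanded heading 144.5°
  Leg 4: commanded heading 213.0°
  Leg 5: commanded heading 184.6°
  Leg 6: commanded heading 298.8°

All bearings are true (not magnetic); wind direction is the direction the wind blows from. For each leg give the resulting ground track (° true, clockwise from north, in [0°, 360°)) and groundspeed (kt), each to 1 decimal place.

Leg 1: track=240.8°, groundspeed=191.1 kt
Leg 2: track=315.9°, groundspeed=255.8 kt
Leg 3: track=138.2°, groundspeed=159.6 kt
Leg 4: track=226.2°, groundspeed=179.3 kt
Leg 5: track=191.5°, groundspeed=160.5 kt
Leg 6: track=307.5°, groundspeed=250.8 kt

Leg 1: heading 226.3°; drift +14.5° → track 240.8°, groundspeed 191.1 kt
Leg 2: heading 309.0°; drift +6.9° → track 315.9°, groundspeed 255.8 kt
Leg 3: heading 144.5°; drift -6.3° → track 138.2°, groundspeed 159.6 kt
Leg 4: heading 213.0°; drift +13.2° → track 226.2°, groundspeed 179.3 kt
Leg 5: heading 184.6°; drift +6.9° → track 191.5°, groundspeed 160.5 kt
Leg 6: heading 298.8°; drift +8.7° → track 307.5°, groundspeed 250.8 kt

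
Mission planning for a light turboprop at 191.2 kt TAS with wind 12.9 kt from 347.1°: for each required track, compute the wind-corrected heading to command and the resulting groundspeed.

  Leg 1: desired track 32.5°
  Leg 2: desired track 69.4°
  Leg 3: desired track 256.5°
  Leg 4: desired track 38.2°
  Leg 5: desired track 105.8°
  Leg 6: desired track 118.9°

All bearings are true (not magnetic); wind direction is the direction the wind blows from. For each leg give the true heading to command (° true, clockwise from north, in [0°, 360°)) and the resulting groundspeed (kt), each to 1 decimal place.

Leg 1: heading=29.7°, groundspeed=181.9 kt
Leg 2: heading=65.6°, groundspeed=189.0 kt
Leg 3: heading=260.4°, groundspeed=190.9 kt
Leg 4: heading=35.2°, groundspeed=182.8 kt
Leg 5: heading=102.4°, groundspeed=197.1 kt
Leg 6: heading=116.0°, groundspeed=199.6 kt

Leg 1: desired track 32.5°; wind correction -2.8° → command heading 29.7°, groundspeed 181.9 kt
Leg 2: desired track 69.4°; wind correction -3.8° → command heading 65.6°, groundspeed 189.0 kt
Leg 3: desired track 256.5°; wind correction +3.9° → command heading 260.4°, groundspeed 190.9 kt
Leg 4: desired track 38.2°; wind correction -3.0° → command heading 35.2°, groundspeed 182.8 kt
Leg 5: desired track 105.8°; wind correction -3.4° → command heading 102.4°, groundspeed 197.1 kt
Leg 6: desired track 118.9°; wind correction -2.9° → command heading 116.0°, groundspeed 199.6 kt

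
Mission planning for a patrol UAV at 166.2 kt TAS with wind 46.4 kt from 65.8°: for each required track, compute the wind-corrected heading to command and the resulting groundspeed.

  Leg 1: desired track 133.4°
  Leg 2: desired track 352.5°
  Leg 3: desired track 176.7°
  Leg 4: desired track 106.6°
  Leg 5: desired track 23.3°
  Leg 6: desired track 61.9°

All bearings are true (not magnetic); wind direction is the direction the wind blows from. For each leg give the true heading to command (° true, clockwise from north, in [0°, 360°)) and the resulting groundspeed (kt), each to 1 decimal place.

Leg 1: heading=118.4°, groundspeed=142.9 kt
Leg 2: heading=8.0°, groundspeed=146.8 kt
Leg 3: heading=161.6°, groundspeed=177.0 kt
Leg 4: heading=96.1°, groundspeed=128.3 kt
Leg 5: heading=34.2°, groundspeed=129.0 kt
Leg 6: heading=63.0°, groundspeed=119.9 kt

Leg 1: desired track 133.4°; wind correction -15.0° → command heading 118.4°, groundspeed 142.9 kt
Leg 2: desired track 352.5°; wind correction +15.5° → command heading 8.0°, groundspeed 146.8 kt
Leg 3: desired track 176.7°; wind correction -15.1° → command heading 161.6°, groundspeed 177.0 kt
Leg 4: desired track 106.6°; wind correction -10.5° → command heading 96.1°, groundspeed 128.3 kt
Leg 5: desired track 23.3°; wind correction +10.9° → command heading 34.2°, groundspeed 129.0 kt
Leg 6: desired track 61.9°; wind correction +1.1° → command heading 63.0°, groundspeed 119.9 kt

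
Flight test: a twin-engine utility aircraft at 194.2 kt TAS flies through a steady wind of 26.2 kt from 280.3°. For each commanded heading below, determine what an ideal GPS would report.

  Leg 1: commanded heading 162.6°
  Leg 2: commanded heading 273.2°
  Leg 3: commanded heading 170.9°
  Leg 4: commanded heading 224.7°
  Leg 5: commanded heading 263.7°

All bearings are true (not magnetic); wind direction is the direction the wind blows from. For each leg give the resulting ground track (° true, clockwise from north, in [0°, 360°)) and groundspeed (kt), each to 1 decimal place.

Leg 1: track=156.2°, groundspeed=207.7 kt
Leg 2: track=272.1°, groundspeed=168.2 kt
Leg 3: track=164.0°, groundspeed=204.4 kt
Leg 4: track=217.8°, groundspeed=180.7 kt
Leg 5: track=261.2°, groundspeed=169.3 kt

Leg 1: heading 162.6°; drift -6.4° → track 156.2°, groundspeed 207.7 kt
Leg 2: heading 273.2°; drift -1.1° → track 272.1°, groundspeed 168.2 kt
Leg 3: heading 170.9°; drift -6.9° → track 164.0°, groundspeed 204.4 kt
Leg 4: heading 224.7°; drift -6.9° → track 217.8°, groundspeed 180.7 kt
Leg 5: heading 263.7°; drift -2.5° → track 261.2°, groundspeed 169.3 kt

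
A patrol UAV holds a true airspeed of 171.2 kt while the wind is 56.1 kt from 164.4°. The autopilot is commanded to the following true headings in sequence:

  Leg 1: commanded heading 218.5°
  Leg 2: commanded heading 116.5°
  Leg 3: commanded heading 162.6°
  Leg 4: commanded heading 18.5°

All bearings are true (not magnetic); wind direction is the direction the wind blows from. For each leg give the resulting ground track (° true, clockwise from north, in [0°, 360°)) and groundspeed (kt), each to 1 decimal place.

Leg 1: track=236.7°, groundspeed=145.6 kt
Leg 2: track=99.2°, groundspeed=139.9 kt
Leg 3: track=161.7°, groundspeed=115.1 kt
Leg 4: track=10.3°, groundspeed=219.9 kt

Leg 1: heading 218.5°; drift +18.2° → track 236.7°, groundspeed 145.6 kt
Leg 2: heading 116.5°; drift -17.3° → track 99.2°, groundspeed 139.9 kt
Leg 3: heading 162.6°; drift -0.9° → track 161.7°, groundspeed 115.1 kt
Leg 4: heading 18.5°; drift -8.2° → track 10.3°, groundspeed 219.9 kt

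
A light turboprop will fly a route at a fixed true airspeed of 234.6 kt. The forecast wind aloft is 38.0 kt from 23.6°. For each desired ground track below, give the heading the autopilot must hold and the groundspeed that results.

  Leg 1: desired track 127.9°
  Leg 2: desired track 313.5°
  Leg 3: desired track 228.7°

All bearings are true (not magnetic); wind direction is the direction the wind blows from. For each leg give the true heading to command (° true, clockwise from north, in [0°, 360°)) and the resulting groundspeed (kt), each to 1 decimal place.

Leg 1: heading=118.9°, groundspeed=241.1 kt
Leg 2: heading=322.3°, groundspeed=218.9 kt
Leg 3: heading=232.6°, groundspeed=268.5 kt

Leg 1: desired track 127.9°; wind correction -9.0° → command heading 118.9°, groundspeed 241.1 kt
Leg 2: desired track 313.5°; wind correction +8.8° → command heading 322.3°, groundspeed 218.9 kt
Leg 3: desired track 228.7°; wind correction +3.9° → command heading 232.6°, groundspeed 268.5 kt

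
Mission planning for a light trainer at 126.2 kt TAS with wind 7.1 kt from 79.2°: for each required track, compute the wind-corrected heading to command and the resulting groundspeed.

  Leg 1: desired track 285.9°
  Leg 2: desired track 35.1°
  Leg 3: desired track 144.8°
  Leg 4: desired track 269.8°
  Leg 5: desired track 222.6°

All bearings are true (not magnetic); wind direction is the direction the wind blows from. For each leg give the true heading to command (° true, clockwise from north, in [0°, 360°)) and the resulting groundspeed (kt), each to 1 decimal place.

Leg 1: desired track 285.9°; wind correction +1.4° → command heading 287.3°, groundspeed 132.5 kt
Leg 2: desired track 35.1°; wind correction +2.2° → command heading 37.3°, groundspeed 121.0 kt
Leg 3: desired track 144.8°; wind correction -2.9° → command heading 141.9°, groundspeed 123.1 kt
Leg 4: desired track 269.8°; wind correction +0.6° → command heading 270.4°, groundspeed 133.2 kt
Leg 5: desired track 222.6°; wind correction -1.9° → command heading 220.7°, groundspeed 131.8 kt

Leg 1: heading=287.3°, groundspeed=132.5 kt
Leg 2: heading=37.3°, groundspeed=121.0 kt
Leg 3: heading=141.9°, groundspeed=123.1 kt
Leg 4: heading=270.4°, groundspeed=133.2 kt
Leg 5: heading=220.7°, groundspeed=131.8 kt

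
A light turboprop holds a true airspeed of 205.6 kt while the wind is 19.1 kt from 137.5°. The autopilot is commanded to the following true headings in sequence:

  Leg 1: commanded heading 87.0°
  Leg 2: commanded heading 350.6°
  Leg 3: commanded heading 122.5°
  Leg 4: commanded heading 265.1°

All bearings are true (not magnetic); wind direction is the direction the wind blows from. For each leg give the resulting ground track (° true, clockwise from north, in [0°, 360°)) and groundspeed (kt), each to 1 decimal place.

Leg 1: heading 87.0°; drift -4.4° → track 82.6°, groundspeed 194.0 kt
Leg 2: heading 350.6°; drift -2.7° → track 347.9°, groundspeed 221.8 kt
Leg 3: heading 122.5°; drift -1.5° → track 121.0°, groundspeed 187.2 kt
Leg 4: heading 265.1°; drift +4.0° → track 269.1°, groundspeed 217.8 kt

Leg 1: track=82.6°, groundspeed=194.0 kt
Leg 2: track=347.9°, groundspeed=221.8 kt
Leg 3: track=121.0°, groundspeed=187.2 kt
Leg 4: track=269.1°, groundspeed=217.8 kt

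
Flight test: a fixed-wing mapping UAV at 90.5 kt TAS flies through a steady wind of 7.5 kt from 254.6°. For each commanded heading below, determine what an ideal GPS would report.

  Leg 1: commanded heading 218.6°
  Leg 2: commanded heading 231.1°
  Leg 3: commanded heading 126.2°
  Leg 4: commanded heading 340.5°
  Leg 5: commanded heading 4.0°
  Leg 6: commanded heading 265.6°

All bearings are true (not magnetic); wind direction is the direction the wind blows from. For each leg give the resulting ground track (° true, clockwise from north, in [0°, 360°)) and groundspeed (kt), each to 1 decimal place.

Leg 1: track=215.6°, groundspeed=84.5 kt
Leg 2: track=229.1°, groundspeed=83.7 kt
Leg 3: track=122.7°, groundspeed=95.3 kt
Leg 4: track=345.3°, groundspeed=90.3 kt
Leg 5: track=8.4°, groundspeed=93.3 kt
Leg 6: track=266.6°, groundspeed=83.2 kt

Leg 1: heading 218.6°; drift -3.0° → track 215.6°, groundspeed 84.5 kt
Leg 2: heading 231.1°; drift -2.0° → track 229.1°, groundspeed 83.7 kt
Leg 3: heading 126.2°; drift -3.5° → track 122.7°, groundspeed 95.3 kt
Leg 4: heading 340.5°; drift +4.8° → track 345.3°, groundspeed 90.3 kt
Leg 5: heading 4.0°; drift +4.4° → track 8.4°, groundspeed 93.3 kt
Leg 6: heading 265.6°; drift +1.0° → track 266.6°, groundspeed 83.2 kt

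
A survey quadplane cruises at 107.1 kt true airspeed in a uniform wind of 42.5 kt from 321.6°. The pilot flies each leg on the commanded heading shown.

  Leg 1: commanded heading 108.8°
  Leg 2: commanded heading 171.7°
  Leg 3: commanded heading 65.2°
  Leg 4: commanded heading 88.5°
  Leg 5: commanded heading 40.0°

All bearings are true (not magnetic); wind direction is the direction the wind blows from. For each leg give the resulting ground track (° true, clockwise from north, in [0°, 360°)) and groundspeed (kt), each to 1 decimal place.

Leg 1: track=118.0°, groundspeed=144.7 kt
Leg 2: track=163.3°, groundspeed=145.4 kt
Leg 3: track=84.6°, groundspeed=124.2 kt
Leg 4: track=102.9°, groundspeed=136.9 kt
Leg 5: track=62.9°, groundspeed=107.0 kt

Leg 1: heading 108.8°; drift +9.2° → track 118.0°, groundspeed 144.7 kt
Leg 2: heading 171.7°; drift -8.4° → track 163.3°, groundspeed 145.4 kt
Leg 3: heading 65.2°; drift +19.4° → track 84.6°, groundspeed 124.2 kt
Leg 4: heading 88.5°; drift +14.4° → track 102.9°, groundspeed 136.9 kt
Leg 5: heading 40.0°; drift +22.9° → track 62.9°, groundspeed 107.0 kt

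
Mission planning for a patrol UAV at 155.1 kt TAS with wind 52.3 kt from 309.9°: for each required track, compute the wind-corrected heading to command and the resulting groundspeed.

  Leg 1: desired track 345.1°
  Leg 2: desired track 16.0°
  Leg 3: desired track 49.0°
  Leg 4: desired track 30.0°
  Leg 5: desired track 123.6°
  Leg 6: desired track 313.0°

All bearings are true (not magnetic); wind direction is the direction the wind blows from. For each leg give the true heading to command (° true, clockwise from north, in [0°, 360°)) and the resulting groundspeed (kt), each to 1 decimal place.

Leg 1: desired track 345.1°; wind correction -11.2° → command heading 333.9°, groundspeed 109.4 kt
Leg 2: desired track 16.0°; wind correction -18.0° → command heading 358.0°, groundspeed 126.4 kt
Leg 3: desired track 49.0°; wind correction -19.4° → command heading 29.6°, groundspeed 154.5 kt
Leg 4: desired track 30.0°; wind correction -19.4° → command heading 10.6°, groundspeed 137.3 kt
Leg 5: desired track 123.6°; wind correction -2.1° → command heading 121.5°, groundspeed 207.0 kt
Leg 6: desired track 313.0°; wind correction -1.0° → command heading 312.0°, groundspeed 102.9 kt

Leg 1: heading=333.9°, groundspeed=109.4 kt
Leg 2: heading=358.0°, groundspeed=126.4 kt
Leg 3: heading=29.6°, groundspeed=154.5 kt
Leg 4: heading=10.6°, groundspeed=137.3 kt
Leg 5: heading=121.5°, groundspeed=207.0 kt
Leg 6: heading=312.0°, groundspeed=102.9 kt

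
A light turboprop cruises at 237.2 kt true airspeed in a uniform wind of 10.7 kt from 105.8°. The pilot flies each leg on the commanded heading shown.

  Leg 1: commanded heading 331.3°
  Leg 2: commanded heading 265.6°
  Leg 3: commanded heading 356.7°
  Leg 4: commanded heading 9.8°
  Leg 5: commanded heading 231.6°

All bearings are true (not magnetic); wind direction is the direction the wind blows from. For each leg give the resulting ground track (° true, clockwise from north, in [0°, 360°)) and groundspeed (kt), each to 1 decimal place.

Leg 1: heading 331.3°; drift -1.8° → track 329.5°, groundspeed 244.8 kt
Leg 2: heading 265.6°; drift +0.9° → track 266.5°, groundspeed 247.3 kt
Leg 3: heading 356.7°; drift -2.4° → track 354.3°, groundspeed 240.9 kt
Leg 4: heading 9.8°; drift -2.6° → track 7.2°, groundspeed 238.6 kt
Leg 5: heading 231.6°; drift +2.0° → track 233.6°, groundspeed 243.6 kt

Leg 1: track=329.5°, groundspeed=244.8 kt
Leg 2: track=266.5°, groundspeed=247.3 kt
Leg 3: track=354.3°, groundspeed=240.9 kt
Leg 4: track=7.2°, groundspeed=238.6 kt
Leg 5: track=233.6°, groundspeed=243.6 kt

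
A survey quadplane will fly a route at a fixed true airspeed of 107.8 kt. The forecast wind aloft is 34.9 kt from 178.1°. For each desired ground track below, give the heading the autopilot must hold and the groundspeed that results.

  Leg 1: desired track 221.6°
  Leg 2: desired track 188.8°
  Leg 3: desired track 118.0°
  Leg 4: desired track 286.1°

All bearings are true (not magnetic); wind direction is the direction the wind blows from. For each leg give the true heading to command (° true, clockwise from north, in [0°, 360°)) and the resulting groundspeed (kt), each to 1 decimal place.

Leg 1: heading=208.7°, groundspeed=79.8 kt
Leg 2: heading=185.4°, groundspeed=73.3 kt
Leg 3: heading=134.3°, groundspeed=86.1 kt
Leg 4: heading=268.2°, groundspeed=113.3 kt

Leg 1: desired track 221.6°; wind correction -12.9° → command heading 208.7°, groundspeed 79.8 kt
Leg 2: desired track 188.8°; wind correction -3.4° → command heading 185.4°, groundspeed 73.3 kt
Leg 3: desired track 118.0°; wind correction +16.3° → command heading 134.3°, groundspeed 86.1 kt
Leg 4: desired track 286.1°; wind correction -17.9° → command heading 268.2°, groundspeed 113.3 kt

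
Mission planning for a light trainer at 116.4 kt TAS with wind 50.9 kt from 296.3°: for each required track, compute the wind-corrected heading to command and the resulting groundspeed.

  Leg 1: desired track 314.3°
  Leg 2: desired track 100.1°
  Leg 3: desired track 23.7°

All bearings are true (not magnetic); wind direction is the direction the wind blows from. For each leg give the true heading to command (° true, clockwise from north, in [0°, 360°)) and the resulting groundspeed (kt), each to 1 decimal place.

Leg 1: heading=306.5°, groundspeed=66.9 kt
Leg 2: heading=93.1°, groundspeed=164.4 kt
Leg 3: heading=357.8°, groundspeed=102.4 kt

Leg 1: desired track 314.3°; wind correction -7.8° → command heading 306.5°, groundspeed 66.9 kt
Leg 2: desired track 100.1°; wind correction -7.0° → command heading 93.1°, groundspeed 164.4 kt
Leg 3: desired track 23.7°; wind correction -25.9° → command heading 357.8°, groundspeed 102.4 kt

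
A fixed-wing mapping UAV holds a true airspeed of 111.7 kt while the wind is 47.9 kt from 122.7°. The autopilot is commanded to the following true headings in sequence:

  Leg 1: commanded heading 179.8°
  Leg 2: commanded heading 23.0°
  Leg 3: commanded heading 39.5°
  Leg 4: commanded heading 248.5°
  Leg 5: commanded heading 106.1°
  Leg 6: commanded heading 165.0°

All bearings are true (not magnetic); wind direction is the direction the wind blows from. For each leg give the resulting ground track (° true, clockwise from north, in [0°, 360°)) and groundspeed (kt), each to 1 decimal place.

Leg 1: heading 179.8°; drift +25.1° → track 204.9°, groundspeed 94.7 kt
Leg 2: heading 23.0°; drift -21.5° → track 1.5°, groundspeed 128.7 kt
Leg 3: heading 39.5°; drift -24.2° → track 15.3°, groundspeed 116.2 kt
Leg 4: heading 248.5°; drift +15.5° → track 264.0°, groundspeed 145.0 kt
Leg 5: heading 106.1°; drift -11.7° → track 94.4°, groundspeed 67.2 kt
Leg 6: heading 165.0°; drift +22.9° → track 187.9°, groundspeed 82.8 kt

Leg 1: track=204.9°, groundspeed=94.7 kt
Leg 2: track=1.5°, groundspeed=128.7 kt
Leg 3: track=15.3°, groundspeed=116.2 kt
Leg 4: track=264.0°, groundspeed=145.0 kt
Leg 5: track=94.4°, groundspeed=67.2 kt
Leg 6: track=187.9°, groundspeed=82.8 kt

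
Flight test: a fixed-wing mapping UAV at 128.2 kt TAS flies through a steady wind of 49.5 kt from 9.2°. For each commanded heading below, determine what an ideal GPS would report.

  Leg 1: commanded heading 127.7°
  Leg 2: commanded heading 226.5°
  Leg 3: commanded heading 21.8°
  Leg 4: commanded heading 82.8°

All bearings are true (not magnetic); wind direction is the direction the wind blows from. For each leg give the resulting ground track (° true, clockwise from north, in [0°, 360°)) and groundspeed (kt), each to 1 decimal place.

Leg 1: heading 127.7°; drift +16.0° → track 143.7°, groundspeed 157.9 kt
Leg 2: heading 226.5°; drift -10.1° → track 216.4°, groundspeed 170.2 kt
Leg 3: heading 21.8°; drift +7.7° → track 29.5°, groundspeed 80.6 kt
Leg 4: heading 82.8°; drift +22.6° → track 105.4°, groundspeed 123.7 kt

Leg 1: track=143.7°, groundspeed=157.9 kt
Leg 2: track=216.4°, groundspeed=170.2 kt
Leg 3: track=29.5°, groundspeed=80.6 kt
Leg 4: track=105.4°, groundspeed=123.7 kt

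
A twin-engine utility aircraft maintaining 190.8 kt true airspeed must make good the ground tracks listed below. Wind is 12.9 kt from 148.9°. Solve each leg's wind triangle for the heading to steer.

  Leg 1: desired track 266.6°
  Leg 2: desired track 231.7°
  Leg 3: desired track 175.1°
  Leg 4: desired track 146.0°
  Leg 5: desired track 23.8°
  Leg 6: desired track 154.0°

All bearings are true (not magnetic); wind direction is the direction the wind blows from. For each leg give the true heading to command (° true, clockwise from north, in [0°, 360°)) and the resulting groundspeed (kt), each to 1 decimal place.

Leg 1: desired track 266.6°; wind correction -3.4° → command heading 263.2°, groundspeed 196.5 kt
Leg 2: desired track 231.7°; wind correction -3.8° → command heading 227.9°, groundspeed 188.8 kt
Leg 3: desired track 175.1°; wind correction -1.7° → command heading 173.4°, groundspeed 179.1 kt
Leg 4: desired track 146.0°; wind correction +0.2° → command heading 146.2°, groundspeed 177.9 kt
Leg 5: desired track 23.8°; wind correction +3.2° → command heading 27.0°, groundspeed 197.9 kt
Leg 6: desired track 154.0°; wind correction -0.3° → command heading 153.7°, groundspeed 177.9 kt

Leg 1: heading=263.2°, groundspeed=196.5 kt
Leg 2: heading=227.9°, groundspeed=188.8 kt
Leg 3: heading=173.4°, groundspeed=179.1 kt
Leg 4: heading=146.2°, groundspeed=177.9 kt
Leg 5: heading=27.0°, groundspeed=197.9 kt
Leg 6: heading=153.7°, groundspeed=177.9 kt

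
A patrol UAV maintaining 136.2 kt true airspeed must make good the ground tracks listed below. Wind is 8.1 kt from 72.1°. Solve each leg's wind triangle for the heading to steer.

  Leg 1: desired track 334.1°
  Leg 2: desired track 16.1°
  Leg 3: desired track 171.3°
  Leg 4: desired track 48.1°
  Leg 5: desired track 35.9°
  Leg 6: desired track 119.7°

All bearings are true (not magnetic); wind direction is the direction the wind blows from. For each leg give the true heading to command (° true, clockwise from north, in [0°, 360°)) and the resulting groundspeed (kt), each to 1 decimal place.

Leg 1: desired track 334.1°; wind correction +3.4° → command heading 337.5°, groundspeed 137.1 kt
Leg 2: desired track 16.1°; wind correction +2.8° → command heading 18.9°, groundspeed 131.5 kt
Leg 3: desired track 171.3°; wind correction -3.4° → command heading 167.9°, groundspeed 137.3 kt
Leg 4: desired track 48.1°; wind correction +1.4° → command heading 49.5°, groundspeed 128.8 kt
Leg 5: desired track 35.9°; wind correction +2.0° → command heading 37.9°, groundspeed 129.6 kt
Leg 6: desired track 119.7°; wind correction -2.5° → command heading 117.2°, groundspeed 130.6 kt

Leg 1: heading=337.5°, groundspeed=137.1 kt
Leg 2: heading=18.9°, groundspeed=131.5 kt
Leg 3: heading=167.9°, groundspeed=137.3 kt
Leg 4: heading=49.5°, groundspeed=128.8 kt
Leg 5: heading=37.9°, groundspeed=129.6 kt
Leg 6: heading=117.2°, groundspeed=130.6 kt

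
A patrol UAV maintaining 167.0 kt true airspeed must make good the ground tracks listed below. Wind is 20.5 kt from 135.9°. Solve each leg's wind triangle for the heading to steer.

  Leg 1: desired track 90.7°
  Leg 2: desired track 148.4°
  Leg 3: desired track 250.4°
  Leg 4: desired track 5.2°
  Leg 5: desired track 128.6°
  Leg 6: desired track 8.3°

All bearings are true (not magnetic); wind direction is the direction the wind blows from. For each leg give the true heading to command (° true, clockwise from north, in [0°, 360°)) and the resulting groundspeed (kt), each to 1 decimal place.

Leg 1: heading=95.7°, groundspeed=151.9 kt
Leg 2: heading=146.9°, groundspeed=146.9 kt
Leg 3: heading=244.0°, groundspeed=174.5 kt
Leg 4: heading=10.5°, groundspeed=179.6 kt
Leg 5: heading=129.5°, groundspeed=146.6 kt
Leg 6: heading=13.9°, groundspeed=178.7 kt

Leg 1: desired track 90.7°; wind correction +5.0° → command heading 95.7°, groundspeed 151.9 kt
Leg 2: desired track 148.4°; wind correction -1.5° → command heading 146.9°, groundspeed 146.9 kt
Leg 3: desired track 250.4°; wind correction -6.4° → command heading 244.0°, groundspeed 174.5 kt
Leg 4: desired track 5.2°; wind correction +5.3° → command heading 10.5°, groundspeed 179.6 kt
Leg 5: desired track 128.6°; wind correction +0.9° → command heading 129.5°, groundspeed 146.6 kt
Leg 6: desired track 8.3°; wind correction +5.6° → command heading 13.9°, groundspeed 178.7 kt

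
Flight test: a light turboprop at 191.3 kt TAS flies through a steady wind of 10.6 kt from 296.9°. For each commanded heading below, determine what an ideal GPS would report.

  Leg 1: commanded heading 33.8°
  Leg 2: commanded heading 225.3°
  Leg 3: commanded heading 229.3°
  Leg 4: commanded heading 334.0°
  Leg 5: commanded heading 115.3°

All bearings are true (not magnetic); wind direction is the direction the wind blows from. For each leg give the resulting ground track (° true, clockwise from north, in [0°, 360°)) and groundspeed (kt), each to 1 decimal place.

Leg 1: track=36.9°, groundspeed=192.9 kt
Leg 2: track=222.2°, groundspeed=188.2 kt
Leg 3: track=226.3°, groundspeed=187.5 kt
Leg 4: track=336.0°, groundspeed=183.0 kt
Leg 5: track=115.4°, groundspeed=201.9 kt

Leg 1: heading 33.8°; drift +3.1° → track 36.9°, groundspeed 192.9 kt
Leg 2: heading 225.3°; drift -3.1° → track 222.2°, groundspeed 188.2 kt
Leg 3: heading 229.3°; drift -3.0° → track 226.3°, groundspeed 187.5 kt
Leg 4: heading 334.0°; drift +2.0° → track 336.0°, groundspeed 183.0 kt
Leg 5: heading 115.3°; drift +0.1° → track 115.4°, groundspeed 201.9 kt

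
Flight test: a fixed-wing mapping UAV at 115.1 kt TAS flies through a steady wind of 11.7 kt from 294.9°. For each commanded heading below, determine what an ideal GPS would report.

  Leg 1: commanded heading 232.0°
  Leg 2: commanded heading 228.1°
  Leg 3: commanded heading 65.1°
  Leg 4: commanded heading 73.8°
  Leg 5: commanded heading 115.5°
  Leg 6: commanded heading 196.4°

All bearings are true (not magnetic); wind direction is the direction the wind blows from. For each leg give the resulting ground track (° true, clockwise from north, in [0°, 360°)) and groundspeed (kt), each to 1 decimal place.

Leg 1: track=226.6°, groundspeed=110.3 kt
Leg 2: track=222.5°, groundspeed=111.0 kt
Leg 3: track=69.3°, groundspeed=123.0 kt
Leg 4: track=77.4°, groundspeed=124.2 kt
Leg 5: track=115.4°, groundspeed=126.8 kt
Leg 6: track=190.7°, groundspeed=117.4 kt

Leg 1: heading 232.0°; drift -5.4° → track 226.6°, groundspeed 110.3 kt
Leg 2: heading 228.1°; drift -5.6° → track 222.5°, groundspeed 111.0 kt
Leg 3: heading 65.1°; drift +4.2° → track 69.3°, groundspeed 123.0 kt
Leg 4: heading 73.8°; drift +3.6° → track 77.4°, groundspeed 124.2 kt
Leg 5: heading 115.5°; drift -0.1° → track 115.4°, groundspeed 126.8 kt
Leg 6: heading 196.4°; drift -5.7° → track 190.7°, groundspeed 117.4 kt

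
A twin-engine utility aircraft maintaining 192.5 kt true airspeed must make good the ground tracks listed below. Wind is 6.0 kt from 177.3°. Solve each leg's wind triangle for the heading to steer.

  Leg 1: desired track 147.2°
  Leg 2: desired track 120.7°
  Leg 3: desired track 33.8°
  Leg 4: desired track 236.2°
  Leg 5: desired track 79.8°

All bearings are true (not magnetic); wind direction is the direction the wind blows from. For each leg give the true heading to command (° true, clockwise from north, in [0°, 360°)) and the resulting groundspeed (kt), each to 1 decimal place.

Leg 1: heading=148.1°, groundspeed=187.3 kt
Leg 2: heading=122.2°, groundspeed=189.1 kt
Leg 3: heading=34.9°, groundspeed=197.3 kt
Leg 4: heading=234.7°, groundspeed=189.3 kt
Leg 5: heading=81.6°, groundspeed=193.2 kt

Leg 1: desired track 147.2°; wind correction +0.9° → command heading 148.1°, groundspeed 187.3 kt
Leg 2: desired track 120.7°; wind correction +1.5° → command heading 122.2°, groundspeed 189.1 kt
Leg 3: desired track 33.8°; wind correction +1.1° → command heading 34.9°, groundspeed 197.3 kt
Leg 4: desired track 236.2°; wind correction -1.5° → command heading 234.7°, groundspeed 189.3 kt
Leg 5: desired track 79.8°; wind correction +1.8° → command heading 81.6°, groundspeed 193.2 kt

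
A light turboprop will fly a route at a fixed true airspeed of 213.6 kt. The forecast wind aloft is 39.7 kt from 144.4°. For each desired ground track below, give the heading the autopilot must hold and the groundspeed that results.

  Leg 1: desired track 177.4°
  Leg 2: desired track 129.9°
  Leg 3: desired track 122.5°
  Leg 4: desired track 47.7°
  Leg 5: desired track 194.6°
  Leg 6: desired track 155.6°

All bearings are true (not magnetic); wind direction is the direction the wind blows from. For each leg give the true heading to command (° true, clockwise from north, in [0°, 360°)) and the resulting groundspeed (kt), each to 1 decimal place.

Leg 1: desired track 177.4°; wind correction -5.8° → command heading 171.6°, groundspeed 179.2 kt
Leg 2: desired track 129.9°; wind correction +2.7° → command heading 132.6°, groundspeed 174.9 kt
Leg 3: desired track 122.5°; wind correction +4.0° → command heading 126.5°, groundspeed 176.3 kt
Leg 4: desired track 47.7°; wind correction +10.6° → command heading 58.3°, groundspeed 214.6 kt
Leg 5: desired track 194.6°; wind correction -8.2° → command heading 186.4°, groundspeed 186.0 kt
Leg 6: desired track 155.6°; wind correction -2.1° → command heading 153.5°, groundspeed 174.5 kt

Leg 1: heading=171.6°, groundspeed=179.2 kt
Leg 2: heading=132.6°, groundspeed=174.9 kt
Leg 3: heading=126.5°, groundspeed=176.3 kt
Leg 4: heading=58.3°, groundspeed=214.6 kt
Leg 5: heading=186.4°, groundspeed=186.0 kt
Leg 6: heading=153.5°, groundspeed=174.5 kt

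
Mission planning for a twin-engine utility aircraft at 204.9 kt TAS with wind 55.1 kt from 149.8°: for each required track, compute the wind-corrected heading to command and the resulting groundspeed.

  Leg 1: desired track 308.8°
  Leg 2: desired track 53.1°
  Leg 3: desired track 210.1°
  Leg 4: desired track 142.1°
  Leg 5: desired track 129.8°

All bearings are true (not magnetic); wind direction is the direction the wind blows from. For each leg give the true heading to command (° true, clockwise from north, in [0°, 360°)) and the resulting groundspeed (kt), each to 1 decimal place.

Leg 1: heading=303.3°, groundspeed=255.4 kt
Leg 2: heading=68.6°, groundspeed=203.9 kt
Leg 3: heading=196.6°, groundspeed=171.9 kt
Leg 4: heading=144.2°, groundspeed=150.2 kt
Leg 5: heading=135.1°, groundspeed=152.3 kt

Leg 1: desired track 308.8°; wind correction -5.5° → command heading 303.3°, groundspeed 255.4 kt
Leg 2: desired track 53.1°; wind correction +15.5° → command heading 68.6°, groundspeed 203.9 kt
Leg 3: desired track 210.1°; wind correction -13.5° → command heading 196.6°, groundspeed 171.9 kt
Leg 4: desired track 142.1°; wind correction +2.1° → command heading 144.2°, groundspeed 150.2 kt
Leg 5: desired track 129.8°; wind correction +5.3° → command heading 135.1°, groundspeed 152.3 kt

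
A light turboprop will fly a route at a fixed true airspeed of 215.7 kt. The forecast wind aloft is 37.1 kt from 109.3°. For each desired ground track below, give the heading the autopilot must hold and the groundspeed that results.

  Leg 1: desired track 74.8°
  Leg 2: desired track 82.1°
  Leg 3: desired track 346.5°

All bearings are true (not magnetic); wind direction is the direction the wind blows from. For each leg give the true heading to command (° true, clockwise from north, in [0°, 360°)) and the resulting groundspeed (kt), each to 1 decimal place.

Leg 1: heading=80.4°, groundspeed=184.1 kt
Leg 2: heading=86.6°, groundspeed=182.0 kt
Leg 3: heading=354.8°, groundspeed=233.5 kt

Leg 1: desired track 74.8°; wind correction +5.6° → command heading 80.4°, groundspeed 184.1 kt
Leg 2: desired track 82.1°; wind correction +4.5° → command heading 86.6°, groundspeed 182.0 kt
Leg 3: desired track 346.5°; wind correction +8.3° → command heading 354.8°, groundspeed 233.5 kt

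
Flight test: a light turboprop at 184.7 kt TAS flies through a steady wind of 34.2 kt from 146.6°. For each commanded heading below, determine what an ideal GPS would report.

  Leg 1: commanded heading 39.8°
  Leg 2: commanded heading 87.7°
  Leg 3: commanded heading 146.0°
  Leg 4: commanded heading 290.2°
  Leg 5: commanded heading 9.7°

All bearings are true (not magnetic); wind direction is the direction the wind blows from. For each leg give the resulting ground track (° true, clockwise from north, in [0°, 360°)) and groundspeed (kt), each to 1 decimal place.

Leg 1: track=30.2°, groundspeed=197.3 kt
Leg 2: track=77.8°, groundspeed=169.6 kt
Leg 3: track=145.9°, groundspeed=150.5 kt
Leg 4: track=295.7°, groundspeed=213.2 kt
Leg 5: track=3.3°, groundspeed=211.0 kt

Leg 1: heading 39.8°; drift -9.6° → track 30.2°, groundspeed 197.3 kt
Leg 2: heading 87.7°; drift -9.9° → track 77.8°, groundspeed 169.6 kt
Leg 3: heading 146.0°; drift -0.1° → track 145.9°, groundspeed 150.5 kt
Leg 4: heading 290.2°; drift +5.5° → track 295.7°, groundspeed 213.2 kt
Leg 5: heading 9.7°; drift -6.4° → track 3.3°, groundspeed 211.0 kt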